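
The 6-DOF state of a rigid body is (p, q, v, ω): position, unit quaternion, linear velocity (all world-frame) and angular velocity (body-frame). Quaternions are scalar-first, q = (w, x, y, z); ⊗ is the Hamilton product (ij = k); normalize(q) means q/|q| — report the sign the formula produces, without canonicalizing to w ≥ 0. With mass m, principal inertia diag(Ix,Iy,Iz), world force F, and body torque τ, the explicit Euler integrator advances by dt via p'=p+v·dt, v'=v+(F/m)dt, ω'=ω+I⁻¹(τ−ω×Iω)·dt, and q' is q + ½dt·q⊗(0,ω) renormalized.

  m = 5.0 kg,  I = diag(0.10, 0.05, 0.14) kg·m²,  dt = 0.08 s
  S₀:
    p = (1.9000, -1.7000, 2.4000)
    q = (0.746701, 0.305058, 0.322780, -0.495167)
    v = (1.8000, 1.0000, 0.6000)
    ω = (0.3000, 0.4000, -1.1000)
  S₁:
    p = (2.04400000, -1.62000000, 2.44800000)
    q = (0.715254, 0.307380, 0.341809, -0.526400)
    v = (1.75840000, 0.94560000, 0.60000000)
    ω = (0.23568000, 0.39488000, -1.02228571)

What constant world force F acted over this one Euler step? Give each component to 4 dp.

velocity change Δv = (-0.04160000, -0.05440000, 0.00000000)
m·(v₁−v₀)/dt = (-2.6000, -3.4000, 0.0000)

F = (-2.6000, -3.4000, 0.0000)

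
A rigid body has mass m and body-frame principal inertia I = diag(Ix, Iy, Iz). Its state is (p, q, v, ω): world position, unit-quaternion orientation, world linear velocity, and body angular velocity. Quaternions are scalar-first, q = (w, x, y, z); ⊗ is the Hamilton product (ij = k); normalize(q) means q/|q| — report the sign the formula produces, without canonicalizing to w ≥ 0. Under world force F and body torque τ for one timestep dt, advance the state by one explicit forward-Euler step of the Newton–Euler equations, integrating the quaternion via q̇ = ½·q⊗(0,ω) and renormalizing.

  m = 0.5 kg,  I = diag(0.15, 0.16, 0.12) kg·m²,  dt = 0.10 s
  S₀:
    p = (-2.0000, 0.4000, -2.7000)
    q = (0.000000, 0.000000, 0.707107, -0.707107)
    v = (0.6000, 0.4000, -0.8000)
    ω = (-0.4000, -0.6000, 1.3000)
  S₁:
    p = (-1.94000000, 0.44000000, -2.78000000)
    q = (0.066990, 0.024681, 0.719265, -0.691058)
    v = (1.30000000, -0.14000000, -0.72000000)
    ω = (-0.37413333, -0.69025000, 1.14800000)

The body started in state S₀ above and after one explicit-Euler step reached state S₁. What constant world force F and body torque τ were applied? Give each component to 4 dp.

velocity change Δv = (0.70000000, -0.54000000, 0.08000000)
m·(v₁−v₀)/dt = (3.5000, -2.7000, 0.4000)
rate change Δω = (0.02586667, -0.09025000, -0.15200000)
ω₀×(Iω₀) = (0.0312, -0.0156, 0.0024)
I·α + gyro = (0.0700, -0.1600, -0.1800)

F = (3.5000, -2.7000, 0.4000)
τ = (0.0700, -0.1600, -0.1800)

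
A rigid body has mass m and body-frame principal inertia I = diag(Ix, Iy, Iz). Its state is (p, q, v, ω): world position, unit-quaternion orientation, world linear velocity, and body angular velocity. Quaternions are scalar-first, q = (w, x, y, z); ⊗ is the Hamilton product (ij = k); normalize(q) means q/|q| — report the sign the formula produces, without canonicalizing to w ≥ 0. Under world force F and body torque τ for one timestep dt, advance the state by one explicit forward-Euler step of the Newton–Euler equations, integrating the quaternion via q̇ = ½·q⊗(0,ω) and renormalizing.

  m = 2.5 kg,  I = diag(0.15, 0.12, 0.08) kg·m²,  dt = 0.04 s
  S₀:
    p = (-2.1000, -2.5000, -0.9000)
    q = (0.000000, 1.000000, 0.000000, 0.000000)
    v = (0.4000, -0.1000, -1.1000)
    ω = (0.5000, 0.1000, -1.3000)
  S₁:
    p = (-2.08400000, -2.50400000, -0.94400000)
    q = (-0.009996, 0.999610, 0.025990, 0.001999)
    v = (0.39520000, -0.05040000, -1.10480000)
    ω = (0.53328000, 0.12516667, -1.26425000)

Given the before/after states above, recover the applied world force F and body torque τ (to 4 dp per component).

F = (-0.3000, 3.1000, -0.3000)
τ = (0.1300, 0.0300, 0.0700)

ω₁ − ω₀ = (0.03328000, 0.02516667, 0.03575000)
gyro term ω₀×Iω₀ = (0.0052, -0.0455, -0.0015)
τ = I·(Δω/dt) + ω₀×(Iω₀) = (0.1300, 0.0300, 0.0700)
velocity change Δv = (-0.00480000, 0.04960000, -0.00480000)
F = m·Δv/dt = (-0.3000, 3.1000, -0.3000)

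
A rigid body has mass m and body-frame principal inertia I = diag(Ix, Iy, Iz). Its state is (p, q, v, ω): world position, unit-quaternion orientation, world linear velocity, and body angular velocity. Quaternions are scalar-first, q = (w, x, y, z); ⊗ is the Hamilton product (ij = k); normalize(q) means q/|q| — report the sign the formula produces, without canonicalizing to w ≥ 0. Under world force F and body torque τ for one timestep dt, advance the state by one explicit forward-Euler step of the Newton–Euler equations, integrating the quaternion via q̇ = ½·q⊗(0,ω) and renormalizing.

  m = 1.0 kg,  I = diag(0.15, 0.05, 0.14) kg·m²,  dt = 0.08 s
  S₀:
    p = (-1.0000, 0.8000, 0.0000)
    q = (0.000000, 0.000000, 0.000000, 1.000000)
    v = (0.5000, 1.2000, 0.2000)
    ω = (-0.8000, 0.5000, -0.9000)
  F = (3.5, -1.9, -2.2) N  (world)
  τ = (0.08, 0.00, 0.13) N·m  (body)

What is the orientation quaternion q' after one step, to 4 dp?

2q̇ = q⊗(0,ω) = (0.9000000, -0.5000000, -0.8000000, 0.0000000)
updated quaternion q' = (0.0360, -0.0200, -0.0320, 0.9986)

q' = (0.0360, -0.0200, -0.0320, 0.9986)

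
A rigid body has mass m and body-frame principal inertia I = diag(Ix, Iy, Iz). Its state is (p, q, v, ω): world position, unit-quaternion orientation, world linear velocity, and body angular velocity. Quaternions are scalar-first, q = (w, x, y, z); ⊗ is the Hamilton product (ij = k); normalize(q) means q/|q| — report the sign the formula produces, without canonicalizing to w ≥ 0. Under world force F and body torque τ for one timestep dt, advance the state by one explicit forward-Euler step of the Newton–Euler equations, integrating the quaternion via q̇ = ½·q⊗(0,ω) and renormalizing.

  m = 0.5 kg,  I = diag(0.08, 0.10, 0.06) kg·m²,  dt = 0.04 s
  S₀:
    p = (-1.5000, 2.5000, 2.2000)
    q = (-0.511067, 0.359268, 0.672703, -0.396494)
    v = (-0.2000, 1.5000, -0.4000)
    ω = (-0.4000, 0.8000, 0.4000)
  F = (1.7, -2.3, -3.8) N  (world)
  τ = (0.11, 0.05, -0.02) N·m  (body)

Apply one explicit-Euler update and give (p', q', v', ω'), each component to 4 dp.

p' = (-1.5080, 2.5600, 2.1840)
q' = (-0.5157, 0.3750, 0.6647, -0.3894)
v' = (-0.0640, 1.3160, -0.7040)
ω' = (-0.3386, 0.8213, 0.3909)

ω×(Iω) gyroscopic = (-0.0128, -0.0032, -0.0064)
α = I⁻¹(τ − ω×Iω) = (1.5350, 0.5320, -0.2267)
ω' = ω + α·dt = (-0.3386, 0.8213, 0.3909)
Hamilton product q⊗(0,ω) = (-0.2358576, 0.7907032, -0.3939632, 0.3520688)
q' = normalize(q + ½dt·q⊗(0,ω)) = (-0.5157, 0.3750, 0.6647, -0.3894)
a = (3.4000, -4.6000, -7.6000)
p' = p + v·dt = (-1.5080, 2.5600, 2.1840)
v' = v + a·dt = (-0.0640, 1.3160, -0.7040)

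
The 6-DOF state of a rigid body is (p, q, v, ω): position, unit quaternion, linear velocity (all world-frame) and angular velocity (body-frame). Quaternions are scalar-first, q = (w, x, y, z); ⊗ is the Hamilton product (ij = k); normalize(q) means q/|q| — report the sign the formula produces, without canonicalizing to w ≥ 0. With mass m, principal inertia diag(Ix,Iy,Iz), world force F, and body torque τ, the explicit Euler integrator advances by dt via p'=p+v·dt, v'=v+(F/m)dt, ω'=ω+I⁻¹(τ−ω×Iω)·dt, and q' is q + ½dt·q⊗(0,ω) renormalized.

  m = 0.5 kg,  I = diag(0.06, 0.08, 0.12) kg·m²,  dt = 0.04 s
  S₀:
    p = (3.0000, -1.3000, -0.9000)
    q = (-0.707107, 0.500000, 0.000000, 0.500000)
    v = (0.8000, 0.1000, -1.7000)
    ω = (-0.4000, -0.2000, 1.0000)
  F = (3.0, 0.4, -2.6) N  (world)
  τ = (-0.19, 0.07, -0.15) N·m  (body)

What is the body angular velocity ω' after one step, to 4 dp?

α = I⁻¹(τ − ω×Iω) = (-3.0333, 0.5750, -1.2633)
ω + α·dt = (-0.5213, -0.1770, 0.9495)

ω' = (-0.5213, -0.1770, 0.9495)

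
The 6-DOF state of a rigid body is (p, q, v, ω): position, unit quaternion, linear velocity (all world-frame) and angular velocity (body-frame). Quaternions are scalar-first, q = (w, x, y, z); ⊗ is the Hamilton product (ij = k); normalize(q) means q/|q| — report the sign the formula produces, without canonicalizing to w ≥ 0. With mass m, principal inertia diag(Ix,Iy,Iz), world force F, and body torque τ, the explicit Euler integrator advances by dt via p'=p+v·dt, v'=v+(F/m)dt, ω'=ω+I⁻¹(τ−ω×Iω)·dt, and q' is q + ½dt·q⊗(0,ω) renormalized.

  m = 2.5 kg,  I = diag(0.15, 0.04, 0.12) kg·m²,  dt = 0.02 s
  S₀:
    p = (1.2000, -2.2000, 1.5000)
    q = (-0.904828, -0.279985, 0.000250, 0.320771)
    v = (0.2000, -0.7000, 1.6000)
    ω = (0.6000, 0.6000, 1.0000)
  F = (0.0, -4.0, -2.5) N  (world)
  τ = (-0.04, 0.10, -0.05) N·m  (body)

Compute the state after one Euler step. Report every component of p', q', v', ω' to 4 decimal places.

linear accel F/m = (0.0000, -1.6000, -1.0000)
new position p' = (1.2040, -2.2140, 1.5320)
new velocity v' = (0.2000, -0.7320, 1.5800)
angular accel α = (-0.5867, 2.0500, -0.0867)
ω + α·dt = (0.5883, 0.6410, 0.9983)
q⊗(0,ω) = (-0.1529300, -0.7351094, -0.0704492, -1.0729690)
q' = normalize(q + ½dt·q⊗(0,ω)) = (-0.9063, -0.2873, -0.0005, 0.3100)

p' = (1.2040, -2.2140, 1.5320)
q' = (-0.9063, -0.2873, -0.0005, 0.3100)
v' = (0.2000, -0.7320, 1.5800)
ω' = (0.5883, 0.6410, 0.9983)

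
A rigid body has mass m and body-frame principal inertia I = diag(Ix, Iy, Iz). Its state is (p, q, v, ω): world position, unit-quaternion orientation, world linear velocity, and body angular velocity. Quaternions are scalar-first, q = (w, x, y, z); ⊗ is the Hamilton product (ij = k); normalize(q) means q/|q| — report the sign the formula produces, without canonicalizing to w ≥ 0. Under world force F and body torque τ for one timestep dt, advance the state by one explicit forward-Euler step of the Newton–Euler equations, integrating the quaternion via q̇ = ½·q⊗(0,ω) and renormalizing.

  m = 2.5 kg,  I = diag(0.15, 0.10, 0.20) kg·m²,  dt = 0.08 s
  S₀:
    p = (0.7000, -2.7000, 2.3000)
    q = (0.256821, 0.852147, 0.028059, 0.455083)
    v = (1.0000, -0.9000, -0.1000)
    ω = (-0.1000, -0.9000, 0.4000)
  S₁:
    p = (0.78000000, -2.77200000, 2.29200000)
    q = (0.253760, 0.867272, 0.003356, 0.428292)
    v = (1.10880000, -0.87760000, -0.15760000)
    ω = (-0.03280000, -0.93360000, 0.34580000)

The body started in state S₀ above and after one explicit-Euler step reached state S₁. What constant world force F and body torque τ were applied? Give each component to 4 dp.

F = (3.4000, 0.7000, -1.8000)
τ = (0.0900, -0.0400, -0.1400)

velocity change Δv = (0.10880000, 0.02240000, -0.05760000)
applied force F = (3.4000, 0.7000, -1.8000)
rate change Δω = (0.06720000, -0.03360000, -0.05420000)
ω₀×(Iω₀) = (-0.0360, 0.0020, -0.0045)
applied torque τ = (0.0900, -0.0400, -0.1400)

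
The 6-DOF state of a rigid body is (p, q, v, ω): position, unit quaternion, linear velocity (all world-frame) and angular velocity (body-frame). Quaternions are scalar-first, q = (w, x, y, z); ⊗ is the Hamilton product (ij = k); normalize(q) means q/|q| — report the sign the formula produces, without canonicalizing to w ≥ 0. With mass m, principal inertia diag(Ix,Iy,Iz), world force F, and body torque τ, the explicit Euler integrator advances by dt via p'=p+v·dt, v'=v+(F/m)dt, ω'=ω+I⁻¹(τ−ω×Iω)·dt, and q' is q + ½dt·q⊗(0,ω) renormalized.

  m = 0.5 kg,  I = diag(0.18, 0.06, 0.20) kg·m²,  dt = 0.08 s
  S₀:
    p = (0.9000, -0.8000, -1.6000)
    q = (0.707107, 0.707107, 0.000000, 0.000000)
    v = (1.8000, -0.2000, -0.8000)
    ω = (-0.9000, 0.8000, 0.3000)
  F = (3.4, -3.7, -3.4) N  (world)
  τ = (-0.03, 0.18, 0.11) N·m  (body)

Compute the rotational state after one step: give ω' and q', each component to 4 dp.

ω' = (-0.9283, 1.0328, 0.3094)
q' = (0.7317, 0.6808, 0.0141, 0.0311)

gyro term ω×Iω = (0.0336, 0.0054, 0.0864)
α = I⁻¹(τ − ω×Iω) = (-0.3533, 2.9100, 0.1180)
new body rate ω' = (-0.9283, 1.0328, 0.3094)
2q̇ = q⊗(0,ω) = (0.6363963, -0.6363963, 0.3535535, 0.7778177)
q' = normalize(q + ½dt·q⊗(0,ω)) = (0.7317, 0.6808, 0.0141, 0.0311)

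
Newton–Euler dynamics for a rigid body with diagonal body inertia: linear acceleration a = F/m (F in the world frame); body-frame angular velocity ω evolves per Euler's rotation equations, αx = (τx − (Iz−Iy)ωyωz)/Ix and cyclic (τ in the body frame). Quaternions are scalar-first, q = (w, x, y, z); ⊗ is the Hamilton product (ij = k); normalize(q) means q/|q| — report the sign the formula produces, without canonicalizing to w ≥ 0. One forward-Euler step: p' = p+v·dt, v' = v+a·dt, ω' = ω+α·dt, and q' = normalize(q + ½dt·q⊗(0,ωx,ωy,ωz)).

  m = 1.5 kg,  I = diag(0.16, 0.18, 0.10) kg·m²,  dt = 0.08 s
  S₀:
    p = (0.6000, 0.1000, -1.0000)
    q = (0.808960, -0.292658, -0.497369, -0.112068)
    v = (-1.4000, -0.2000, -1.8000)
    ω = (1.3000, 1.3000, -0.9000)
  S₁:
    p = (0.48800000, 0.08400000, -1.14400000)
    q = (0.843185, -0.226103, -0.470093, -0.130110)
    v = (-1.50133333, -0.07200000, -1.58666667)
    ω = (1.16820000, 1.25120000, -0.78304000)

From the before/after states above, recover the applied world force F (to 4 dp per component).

F = (-1.9000, 2.4000, 4.0000)

velocity change Δv = (-0.10133333, 0.12800000, 0.21333333)
m·(v₁−v₀)/dt = (-1.9000, 2.4000, 4.0000)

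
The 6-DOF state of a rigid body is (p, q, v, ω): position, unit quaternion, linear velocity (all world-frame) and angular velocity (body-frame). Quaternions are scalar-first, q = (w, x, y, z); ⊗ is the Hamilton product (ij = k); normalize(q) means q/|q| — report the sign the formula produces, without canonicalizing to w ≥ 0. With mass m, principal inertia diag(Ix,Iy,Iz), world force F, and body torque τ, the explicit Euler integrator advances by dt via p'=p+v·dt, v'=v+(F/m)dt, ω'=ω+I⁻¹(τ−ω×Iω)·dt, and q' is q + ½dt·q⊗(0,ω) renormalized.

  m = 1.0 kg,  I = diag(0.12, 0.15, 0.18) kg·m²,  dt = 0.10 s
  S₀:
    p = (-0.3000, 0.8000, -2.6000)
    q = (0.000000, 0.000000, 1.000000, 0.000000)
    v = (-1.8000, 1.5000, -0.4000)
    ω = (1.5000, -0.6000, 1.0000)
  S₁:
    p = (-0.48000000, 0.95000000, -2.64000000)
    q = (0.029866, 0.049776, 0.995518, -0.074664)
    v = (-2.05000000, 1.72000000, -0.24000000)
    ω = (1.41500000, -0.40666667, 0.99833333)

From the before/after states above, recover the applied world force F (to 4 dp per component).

F = (-2.5000, 2.2000, 1.6000)

v₁ − v₀ = (-0.25000000, 0.22000000, 0.16000000)
applied force F = (-2.5000, 2.2000, 1.6000)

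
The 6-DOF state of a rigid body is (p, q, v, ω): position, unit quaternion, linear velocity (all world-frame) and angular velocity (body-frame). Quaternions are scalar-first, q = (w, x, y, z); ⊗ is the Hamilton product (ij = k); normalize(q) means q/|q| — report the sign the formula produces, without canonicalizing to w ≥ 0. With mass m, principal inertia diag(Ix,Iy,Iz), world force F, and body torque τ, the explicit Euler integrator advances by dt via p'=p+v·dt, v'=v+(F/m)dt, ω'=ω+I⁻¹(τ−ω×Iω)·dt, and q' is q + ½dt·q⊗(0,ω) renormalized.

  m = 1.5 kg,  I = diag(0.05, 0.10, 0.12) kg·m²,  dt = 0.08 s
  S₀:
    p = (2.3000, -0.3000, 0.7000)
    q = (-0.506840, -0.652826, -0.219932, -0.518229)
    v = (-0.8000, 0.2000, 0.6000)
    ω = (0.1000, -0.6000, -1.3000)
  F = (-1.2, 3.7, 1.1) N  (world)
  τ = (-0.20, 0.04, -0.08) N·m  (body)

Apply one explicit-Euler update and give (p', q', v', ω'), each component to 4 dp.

gyro term ω×Iω = (0.0156, 0.0091, -0.0030)
α = I⁻¹(τ − ω×Iω) = (-4.3120, 0.3090, -0.6417)
ω + α·dt = (-0.2450, -0.5753, -1.3513)
2q̇ = q⊗(0,ω) = (-0.7403743, -0.0757098, -0.5963927, 1.0725808)
updated quaternion q' = (-0.5356, -0.6548, -0.2434, -0.4745)
p' = p + v·dt = (2.2360, -0.2840, 0.7480)
new velocity v' = (-0.8640, 0.3973, 0.6587)

p' = (2.2360, -0.2840, 0.7480)
q' = (-0.5356, -0.6548, -0.2434, -0.4745)
v' = (-0.8640, 0.3973, 0.6587)
ω' = (-0.2450, -0.5753, -1.3513)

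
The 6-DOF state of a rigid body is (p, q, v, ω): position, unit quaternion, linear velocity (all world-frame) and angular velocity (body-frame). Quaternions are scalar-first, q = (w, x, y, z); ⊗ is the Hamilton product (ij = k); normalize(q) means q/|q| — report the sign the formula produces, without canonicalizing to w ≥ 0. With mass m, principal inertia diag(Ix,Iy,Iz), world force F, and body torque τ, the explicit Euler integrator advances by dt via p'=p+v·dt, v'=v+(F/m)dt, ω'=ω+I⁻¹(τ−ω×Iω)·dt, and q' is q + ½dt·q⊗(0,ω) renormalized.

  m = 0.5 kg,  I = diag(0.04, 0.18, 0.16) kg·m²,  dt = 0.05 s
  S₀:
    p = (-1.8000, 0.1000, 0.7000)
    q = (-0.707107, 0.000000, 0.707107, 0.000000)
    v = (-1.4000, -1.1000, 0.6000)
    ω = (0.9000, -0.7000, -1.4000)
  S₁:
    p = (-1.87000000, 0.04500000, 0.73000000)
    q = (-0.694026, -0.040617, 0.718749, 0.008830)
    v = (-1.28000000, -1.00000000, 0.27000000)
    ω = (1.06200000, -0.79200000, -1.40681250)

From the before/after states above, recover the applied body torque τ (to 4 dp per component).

Δω = ω₁−ω₀ = (0.16200000, -0.09200000, -0.00681250)
I·α + gyro = (0.1100, -0.1800, -0.1100)

τ = (0.1100, -0.1800, -0.1100)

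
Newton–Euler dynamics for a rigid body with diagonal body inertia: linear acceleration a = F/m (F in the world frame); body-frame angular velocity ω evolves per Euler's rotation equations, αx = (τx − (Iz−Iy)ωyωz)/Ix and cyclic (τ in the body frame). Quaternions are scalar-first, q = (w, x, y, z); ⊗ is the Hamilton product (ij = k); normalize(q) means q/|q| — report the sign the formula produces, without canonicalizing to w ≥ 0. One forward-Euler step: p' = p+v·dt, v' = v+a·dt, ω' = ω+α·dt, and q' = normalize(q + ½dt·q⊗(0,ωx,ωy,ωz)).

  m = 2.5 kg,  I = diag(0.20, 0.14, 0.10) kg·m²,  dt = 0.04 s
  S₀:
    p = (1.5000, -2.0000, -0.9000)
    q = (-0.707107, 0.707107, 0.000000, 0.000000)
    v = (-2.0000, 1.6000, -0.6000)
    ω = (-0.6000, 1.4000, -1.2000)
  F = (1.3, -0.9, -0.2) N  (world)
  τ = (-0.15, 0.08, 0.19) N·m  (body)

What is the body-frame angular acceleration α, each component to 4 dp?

α = (-1.0860, 0.0571, 1.3960)

gyro term ω×Iω = (0.0672, 0.0720, 0.0504)
angular accel α = (-1.0860, 0.0571, 1.3960)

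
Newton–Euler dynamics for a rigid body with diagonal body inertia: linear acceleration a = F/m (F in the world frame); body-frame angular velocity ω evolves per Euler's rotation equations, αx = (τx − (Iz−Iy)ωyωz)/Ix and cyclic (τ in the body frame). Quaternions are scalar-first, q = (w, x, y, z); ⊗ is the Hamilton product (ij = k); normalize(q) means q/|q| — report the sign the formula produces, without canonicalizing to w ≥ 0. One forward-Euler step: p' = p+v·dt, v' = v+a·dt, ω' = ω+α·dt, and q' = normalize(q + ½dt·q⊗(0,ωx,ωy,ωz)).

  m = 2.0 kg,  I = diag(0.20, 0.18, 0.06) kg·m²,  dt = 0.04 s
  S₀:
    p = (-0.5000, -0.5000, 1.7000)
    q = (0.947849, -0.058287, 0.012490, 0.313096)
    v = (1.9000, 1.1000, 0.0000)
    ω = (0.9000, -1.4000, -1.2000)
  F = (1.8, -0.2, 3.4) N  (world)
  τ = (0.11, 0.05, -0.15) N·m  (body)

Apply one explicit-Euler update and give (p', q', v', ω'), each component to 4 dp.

p' = p + v·dt = (-0.4240, -0.4560, 1.7000)
new velocity v' = (1.9360, 1.0960, 0.0680)
ω×(Iω) gyroscopic = (-0.2016, -0.1512, 0.0252)
(τ − ω×Iω)/I = (1.5580, 1.1178, -2.9200)
new body rate ω' = (0.9623, -1.3553, -1.3168)
Hamilton product q⊗(0,ω) = (0.4456595, 1.2764105, -1.1151466, -1.0670580)
updated quaternion q' = (0.9560, -0.0327, -0.0098, 0.2915)

p' = (-0.4240, -0.4560, 1.7000)
q' = (0.9560, -0.0327, -0.0098, 0.2915)
v' = (1.9360, 1.0960, 0.0680)
ω' = (0.9623, -1.3553, -1.3168)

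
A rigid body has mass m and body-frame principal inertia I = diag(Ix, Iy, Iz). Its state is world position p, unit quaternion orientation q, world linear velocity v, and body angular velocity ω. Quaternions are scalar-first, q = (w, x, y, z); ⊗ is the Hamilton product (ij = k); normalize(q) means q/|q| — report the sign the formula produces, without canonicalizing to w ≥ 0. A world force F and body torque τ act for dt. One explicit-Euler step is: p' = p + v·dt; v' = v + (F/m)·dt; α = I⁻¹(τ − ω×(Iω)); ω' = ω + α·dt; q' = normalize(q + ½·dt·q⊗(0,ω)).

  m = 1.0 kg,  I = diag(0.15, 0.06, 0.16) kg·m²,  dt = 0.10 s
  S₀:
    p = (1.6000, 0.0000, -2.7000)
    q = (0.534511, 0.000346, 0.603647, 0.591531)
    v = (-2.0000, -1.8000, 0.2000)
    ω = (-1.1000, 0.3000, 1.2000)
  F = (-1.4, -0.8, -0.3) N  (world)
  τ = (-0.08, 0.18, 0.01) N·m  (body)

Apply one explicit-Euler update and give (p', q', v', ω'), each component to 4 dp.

a = F/m = (-1.4000, -0.8000, -0.3000)
new position p' = (1.4000, -0.1800, -2.6800)
v + (F/m)dt = (-2.1400, -1.8800, 0.1700)
precession coupling ω×(Iω) = (0.0360, 0.0132, 0.0297)
(τ − ω×Iω)/I = (-0.7733, 2.7800, -0.1231)
ω' = ω + α·dt = (-1.1773, 0.5780, 1.1877)
Hamilton product q⊗(0,ω) = (-0.8905507, -0.0410450, -0.4907460, 1.3055287)
q + ½dt·q⊗(0,ω), renormalized = (0.4883, -0.0017, 0.5771, 0.6546)

p' = (1.4000, -0.1800, -2.6800)
q' = (0.4883, -0.0017, 0.5771, 0.6546)
v' = (-2.1400, -1.8800, 0.1700)
ω' = (-1.1773, 0.5780, 1.1877)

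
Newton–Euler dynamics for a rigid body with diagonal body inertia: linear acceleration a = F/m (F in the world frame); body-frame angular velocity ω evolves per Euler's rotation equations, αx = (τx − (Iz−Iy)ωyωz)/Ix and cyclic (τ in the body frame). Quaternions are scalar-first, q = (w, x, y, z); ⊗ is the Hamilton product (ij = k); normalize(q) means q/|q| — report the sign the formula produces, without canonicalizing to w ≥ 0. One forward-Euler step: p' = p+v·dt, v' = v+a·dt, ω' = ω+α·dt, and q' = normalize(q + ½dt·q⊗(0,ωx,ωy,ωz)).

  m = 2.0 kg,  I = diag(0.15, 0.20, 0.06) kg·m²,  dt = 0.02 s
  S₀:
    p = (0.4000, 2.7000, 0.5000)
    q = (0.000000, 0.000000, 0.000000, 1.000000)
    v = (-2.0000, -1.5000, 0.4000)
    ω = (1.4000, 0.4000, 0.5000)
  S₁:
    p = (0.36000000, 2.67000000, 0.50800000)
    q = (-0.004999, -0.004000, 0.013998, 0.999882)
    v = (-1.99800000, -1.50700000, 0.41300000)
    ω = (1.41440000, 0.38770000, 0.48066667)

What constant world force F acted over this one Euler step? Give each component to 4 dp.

v₁ − v₀ = (0.00200000, -0.00700000, 0.01300000)
applied force F = (0.2000, -0.7000, 1.3000)

F = (0.2000, -0.7000, 1.3000)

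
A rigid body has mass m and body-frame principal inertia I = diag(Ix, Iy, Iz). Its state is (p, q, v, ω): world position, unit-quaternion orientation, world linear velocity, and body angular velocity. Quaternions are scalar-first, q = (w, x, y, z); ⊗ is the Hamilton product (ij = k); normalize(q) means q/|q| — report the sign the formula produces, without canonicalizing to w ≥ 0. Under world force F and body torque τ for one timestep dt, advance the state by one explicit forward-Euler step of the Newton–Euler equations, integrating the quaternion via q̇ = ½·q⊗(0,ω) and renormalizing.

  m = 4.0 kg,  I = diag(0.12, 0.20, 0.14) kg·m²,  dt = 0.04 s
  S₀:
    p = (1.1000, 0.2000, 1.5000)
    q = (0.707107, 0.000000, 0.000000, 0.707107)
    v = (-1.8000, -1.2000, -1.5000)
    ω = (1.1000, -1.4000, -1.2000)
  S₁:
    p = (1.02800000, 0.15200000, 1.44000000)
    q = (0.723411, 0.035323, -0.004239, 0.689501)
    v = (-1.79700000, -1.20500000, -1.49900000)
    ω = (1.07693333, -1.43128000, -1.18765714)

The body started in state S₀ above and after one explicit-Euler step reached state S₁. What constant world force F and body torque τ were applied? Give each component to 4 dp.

F = (0.3000, -0.5000, 0.1000)
τ = (-0.1700, -0.1300, -0.0800)

velocity change Δv = (0.00300000, -0.00500000, 0.00100000)
applied force F = (0.3000, -0.5000, 0.1000)
rate change Δω = (-0.02306667, -0.03128000, 0.01234286)
τ = I·(Δω/dt) + ω₀×(Iω₀) = (-0.1700, -0.1300, -0.0800)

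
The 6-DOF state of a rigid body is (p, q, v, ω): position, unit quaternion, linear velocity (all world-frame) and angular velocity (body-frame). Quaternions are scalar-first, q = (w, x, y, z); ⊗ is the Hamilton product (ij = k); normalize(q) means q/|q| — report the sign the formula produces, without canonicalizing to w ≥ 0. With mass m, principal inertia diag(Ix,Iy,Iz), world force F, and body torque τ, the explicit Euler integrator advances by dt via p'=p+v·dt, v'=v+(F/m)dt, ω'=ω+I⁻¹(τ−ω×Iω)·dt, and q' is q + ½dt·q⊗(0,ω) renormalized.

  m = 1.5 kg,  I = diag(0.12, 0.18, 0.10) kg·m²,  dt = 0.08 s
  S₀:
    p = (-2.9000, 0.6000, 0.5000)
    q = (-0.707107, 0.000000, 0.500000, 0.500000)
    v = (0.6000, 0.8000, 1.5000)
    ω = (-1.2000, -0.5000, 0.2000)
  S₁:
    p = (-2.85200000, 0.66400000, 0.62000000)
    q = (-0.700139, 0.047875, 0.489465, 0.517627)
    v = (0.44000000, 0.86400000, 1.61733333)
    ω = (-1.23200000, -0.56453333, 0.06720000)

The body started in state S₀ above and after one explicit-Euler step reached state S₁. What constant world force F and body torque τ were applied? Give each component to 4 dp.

F = (-3.0000, 1.2000, 2.2000)
τ = (-0.0400, -0.1500, -0.1300)

velocity change Δv = (-0.16000000, 0.06400000, 0.11733333)
m·(v₁−v₀)/dt = (-3.0000, 1.2000, 2.2000)
rate change Δω = (-0.03200000, -0.06453333, -0.13280000)
I·α + gyro = (-0.0400, -0.1500, -0.1300)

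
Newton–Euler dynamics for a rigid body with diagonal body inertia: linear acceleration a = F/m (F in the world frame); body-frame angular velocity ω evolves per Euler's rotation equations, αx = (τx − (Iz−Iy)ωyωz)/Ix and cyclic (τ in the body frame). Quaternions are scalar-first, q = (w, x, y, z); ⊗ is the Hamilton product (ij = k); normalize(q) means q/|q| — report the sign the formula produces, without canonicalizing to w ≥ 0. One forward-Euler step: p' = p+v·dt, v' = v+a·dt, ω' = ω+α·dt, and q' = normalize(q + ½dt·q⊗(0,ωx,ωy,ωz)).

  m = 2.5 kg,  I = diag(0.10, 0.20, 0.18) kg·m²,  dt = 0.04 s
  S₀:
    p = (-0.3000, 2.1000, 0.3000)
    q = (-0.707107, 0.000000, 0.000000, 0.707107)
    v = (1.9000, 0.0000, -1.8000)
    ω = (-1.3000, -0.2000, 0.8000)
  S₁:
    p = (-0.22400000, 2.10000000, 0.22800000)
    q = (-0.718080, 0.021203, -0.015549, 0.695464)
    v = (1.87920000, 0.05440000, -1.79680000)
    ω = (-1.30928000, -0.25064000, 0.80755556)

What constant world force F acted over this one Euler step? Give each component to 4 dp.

velocity change Δv = (-0.02080000, 0.05440000, 0.00320000)
applied force F = (-1.3000, 3.4000, 0.2000)

F = (-1.3000, 3.4000, 0.2000)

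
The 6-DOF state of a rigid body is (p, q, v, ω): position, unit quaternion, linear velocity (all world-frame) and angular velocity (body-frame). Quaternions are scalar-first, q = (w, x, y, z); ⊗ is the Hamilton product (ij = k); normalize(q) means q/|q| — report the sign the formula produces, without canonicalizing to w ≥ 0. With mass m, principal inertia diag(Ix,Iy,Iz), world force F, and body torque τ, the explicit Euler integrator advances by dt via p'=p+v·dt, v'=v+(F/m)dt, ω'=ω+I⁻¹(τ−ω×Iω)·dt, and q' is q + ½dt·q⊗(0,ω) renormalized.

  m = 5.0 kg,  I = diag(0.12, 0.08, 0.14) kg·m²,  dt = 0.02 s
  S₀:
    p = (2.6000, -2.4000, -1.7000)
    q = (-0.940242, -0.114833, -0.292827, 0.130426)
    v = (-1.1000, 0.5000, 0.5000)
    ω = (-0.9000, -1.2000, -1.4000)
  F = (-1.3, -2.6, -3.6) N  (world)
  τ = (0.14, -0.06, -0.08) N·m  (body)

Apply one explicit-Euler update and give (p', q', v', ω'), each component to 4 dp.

p' = (2.5780, -2.3900, -1.6900)
q' = (-0.9428, -0.1007, -0.2843, 0.1423)
v' = (-1.1052, 0.4896, 0.4856)
ω' = (-0.8935, -1.2087, -1.4053)

linear accel F/m = (-0.2600, -0.5200, -0.7200)
p + v·dt = (2.5780, -2.3900, -1.6900)
v + (F/m)dt = (-1.1052, 0.4896, 0.4856)
gyro term ω×Iω = (0.1008, -0.0252, -0.0432)
angular accel α = (0.3267, -0.4350, -0.2629)
ω + α·dt = (-0.8935, -1.2087, -1.4053)
q⊗(0,ω) = (-0.2721457, 1.4126868, 0.8501408, 1.1905941)
updated quaternion q' = (-0.9428, -0.1007, -0.2843, 0.1423)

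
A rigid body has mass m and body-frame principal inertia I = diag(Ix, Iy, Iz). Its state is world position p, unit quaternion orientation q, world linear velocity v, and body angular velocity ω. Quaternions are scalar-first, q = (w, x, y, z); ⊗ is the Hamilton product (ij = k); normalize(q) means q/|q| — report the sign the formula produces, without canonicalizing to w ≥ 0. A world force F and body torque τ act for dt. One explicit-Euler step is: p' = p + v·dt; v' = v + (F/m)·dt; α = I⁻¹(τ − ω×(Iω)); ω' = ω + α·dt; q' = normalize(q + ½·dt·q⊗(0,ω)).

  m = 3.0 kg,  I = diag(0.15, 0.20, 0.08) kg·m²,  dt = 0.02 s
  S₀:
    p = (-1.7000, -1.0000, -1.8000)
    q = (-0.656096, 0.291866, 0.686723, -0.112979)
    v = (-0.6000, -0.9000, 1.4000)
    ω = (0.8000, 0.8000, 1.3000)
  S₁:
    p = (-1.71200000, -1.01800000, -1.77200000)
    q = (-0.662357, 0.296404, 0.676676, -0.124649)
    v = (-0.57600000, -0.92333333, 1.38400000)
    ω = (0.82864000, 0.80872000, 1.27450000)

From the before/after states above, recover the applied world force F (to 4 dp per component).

F = (3.6000, -3.5000, -2.4000)

velocity change Δv = (0.02400000, -0.02333333, -0.01600000)
m·(v₁−v₀)/dt = (3.6000, -3.5000, -2.4000)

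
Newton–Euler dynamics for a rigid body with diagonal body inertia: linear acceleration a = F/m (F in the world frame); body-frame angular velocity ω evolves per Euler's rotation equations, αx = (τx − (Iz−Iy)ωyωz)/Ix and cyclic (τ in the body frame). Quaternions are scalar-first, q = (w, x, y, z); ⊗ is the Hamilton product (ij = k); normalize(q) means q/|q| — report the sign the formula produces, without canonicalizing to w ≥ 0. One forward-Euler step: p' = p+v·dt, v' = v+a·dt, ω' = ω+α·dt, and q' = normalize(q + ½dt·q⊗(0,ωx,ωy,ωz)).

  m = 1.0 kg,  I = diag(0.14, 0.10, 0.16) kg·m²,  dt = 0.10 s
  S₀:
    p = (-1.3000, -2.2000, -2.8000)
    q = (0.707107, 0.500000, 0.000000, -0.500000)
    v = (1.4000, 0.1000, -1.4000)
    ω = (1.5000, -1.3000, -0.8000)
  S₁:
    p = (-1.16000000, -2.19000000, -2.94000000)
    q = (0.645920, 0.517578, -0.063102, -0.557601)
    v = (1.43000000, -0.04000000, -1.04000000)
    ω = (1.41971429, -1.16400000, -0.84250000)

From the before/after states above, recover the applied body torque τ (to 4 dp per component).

Δω = ω₁−ω₀ = (-0.08028571, 0.13600000, -0.04250000)
ω₀×(Iω₀) = (0.0624, 0.0240, 0.0780)
τ = I·(Δω/dt) + ω₀×(Iω₀) = (-0.0500, 0.1600, 0.0100)

τ = (-0.0500, 0.1600, 0.0100)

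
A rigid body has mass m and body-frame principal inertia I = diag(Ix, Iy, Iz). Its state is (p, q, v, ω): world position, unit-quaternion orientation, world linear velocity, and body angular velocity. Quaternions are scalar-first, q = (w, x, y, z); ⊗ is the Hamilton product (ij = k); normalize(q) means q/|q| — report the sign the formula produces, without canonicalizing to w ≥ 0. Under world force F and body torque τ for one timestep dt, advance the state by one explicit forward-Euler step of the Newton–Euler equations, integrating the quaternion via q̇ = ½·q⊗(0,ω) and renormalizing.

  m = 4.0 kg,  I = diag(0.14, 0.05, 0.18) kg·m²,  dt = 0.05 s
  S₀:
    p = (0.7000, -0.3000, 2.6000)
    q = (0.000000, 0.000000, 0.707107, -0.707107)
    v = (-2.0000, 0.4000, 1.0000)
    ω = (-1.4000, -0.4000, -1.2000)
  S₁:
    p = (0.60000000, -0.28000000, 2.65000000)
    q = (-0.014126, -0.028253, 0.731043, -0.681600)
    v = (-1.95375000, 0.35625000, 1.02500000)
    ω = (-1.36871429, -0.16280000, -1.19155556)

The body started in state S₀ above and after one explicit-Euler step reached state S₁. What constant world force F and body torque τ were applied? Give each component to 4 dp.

v₁ − v₀ = (0.04625000, -0.04375000, 0.02500000)
m·(v₁−v₀)/dt = (3.7000, -3.5000, 2.0000)
ω₁ − ω₀ = (0.03128571, 0.23720000, 0.00844444)
I·α + gyro = (0.1500, 0.1700, -0.0200)

F = (3.7000, -3.5000, 2.0000)
τ = (0.1500, 0.1700, -0.0200)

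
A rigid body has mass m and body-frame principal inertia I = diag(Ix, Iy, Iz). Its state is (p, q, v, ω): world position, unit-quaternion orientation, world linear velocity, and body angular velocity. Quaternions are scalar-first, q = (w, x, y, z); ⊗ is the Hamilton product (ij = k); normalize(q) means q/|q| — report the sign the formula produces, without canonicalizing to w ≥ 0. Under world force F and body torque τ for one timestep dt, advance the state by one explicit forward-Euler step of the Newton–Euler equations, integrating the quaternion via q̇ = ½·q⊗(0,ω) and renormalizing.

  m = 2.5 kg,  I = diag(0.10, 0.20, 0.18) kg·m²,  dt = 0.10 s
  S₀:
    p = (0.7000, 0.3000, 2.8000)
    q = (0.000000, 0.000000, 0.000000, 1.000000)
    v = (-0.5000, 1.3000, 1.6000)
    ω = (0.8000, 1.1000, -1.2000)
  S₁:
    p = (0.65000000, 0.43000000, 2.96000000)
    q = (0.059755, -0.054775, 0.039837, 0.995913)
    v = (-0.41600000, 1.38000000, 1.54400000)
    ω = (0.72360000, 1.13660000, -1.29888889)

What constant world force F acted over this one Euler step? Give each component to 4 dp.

F = (2.1000, 2.0000, -1.4000)

velocity change Δv = (0.08400000, 0.08000000, -0.05600000)
F = m·Δv/dt = (2.1000, 2.0000, -1.4000)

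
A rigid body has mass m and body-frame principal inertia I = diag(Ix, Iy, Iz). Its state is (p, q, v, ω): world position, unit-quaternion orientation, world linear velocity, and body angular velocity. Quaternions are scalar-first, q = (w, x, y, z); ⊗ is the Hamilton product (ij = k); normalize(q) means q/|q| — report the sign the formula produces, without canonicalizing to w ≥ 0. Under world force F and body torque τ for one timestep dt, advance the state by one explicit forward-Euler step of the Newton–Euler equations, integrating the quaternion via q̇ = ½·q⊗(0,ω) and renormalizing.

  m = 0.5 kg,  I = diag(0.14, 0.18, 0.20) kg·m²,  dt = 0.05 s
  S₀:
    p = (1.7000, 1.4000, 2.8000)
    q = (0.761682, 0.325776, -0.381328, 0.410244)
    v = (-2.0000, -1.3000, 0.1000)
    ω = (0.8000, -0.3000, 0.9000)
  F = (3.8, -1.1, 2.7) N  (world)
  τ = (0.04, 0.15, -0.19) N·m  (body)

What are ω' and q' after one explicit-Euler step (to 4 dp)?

ω' = (0.8162, -0.2463, 0.8549)
q' = (0.7427, 0.3353, -0.3860, 0.4324)

(τ − ω×Iω)/I = (0.3243, 1.0733, -0.9020)
new body rate ω' = (0.8162, -0.2463, 0.8549)
Hamilton product q⊗(0,ω) = (-0.7442388, 0.3892236, -0.1935078, 0.8928434)
updated quaternion q' = (0.7427, 0.3353, -0.3860, 0.4324)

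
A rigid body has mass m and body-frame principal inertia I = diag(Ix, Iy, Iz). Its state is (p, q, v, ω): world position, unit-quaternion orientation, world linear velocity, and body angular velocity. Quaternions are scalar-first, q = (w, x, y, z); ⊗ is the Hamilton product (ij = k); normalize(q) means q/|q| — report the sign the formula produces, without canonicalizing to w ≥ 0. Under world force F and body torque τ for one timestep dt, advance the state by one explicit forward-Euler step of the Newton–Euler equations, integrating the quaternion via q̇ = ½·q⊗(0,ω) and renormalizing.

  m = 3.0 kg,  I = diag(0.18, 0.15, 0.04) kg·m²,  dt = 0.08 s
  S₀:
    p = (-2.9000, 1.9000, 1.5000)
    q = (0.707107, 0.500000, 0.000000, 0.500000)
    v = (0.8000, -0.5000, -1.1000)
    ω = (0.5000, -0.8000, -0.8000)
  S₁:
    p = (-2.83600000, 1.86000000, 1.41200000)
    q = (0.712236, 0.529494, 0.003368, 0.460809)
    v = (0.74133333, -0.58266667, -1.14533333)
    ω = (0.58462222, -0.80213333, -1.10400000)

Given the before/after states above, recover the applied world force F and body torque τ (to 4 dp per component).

Δv = v₁−v₀ = (-0.05866667, -0.08266667, -0.04533333)
m·(v₁−v₀)/dt = (-2.2000, -3.1000, -1.7000)
ω₁ − ω₀ = (0.08462222, -0.00213333, -0.30400000)
precession coupling = (-0.0704, -0.0560, 0.0120)
I·α + gyro = (0.1200, -0.0600, -0.1400)

F = (-2.2000, -3.1000, -1.7000)
τ = (0.1200, -0.0600, -0.1400)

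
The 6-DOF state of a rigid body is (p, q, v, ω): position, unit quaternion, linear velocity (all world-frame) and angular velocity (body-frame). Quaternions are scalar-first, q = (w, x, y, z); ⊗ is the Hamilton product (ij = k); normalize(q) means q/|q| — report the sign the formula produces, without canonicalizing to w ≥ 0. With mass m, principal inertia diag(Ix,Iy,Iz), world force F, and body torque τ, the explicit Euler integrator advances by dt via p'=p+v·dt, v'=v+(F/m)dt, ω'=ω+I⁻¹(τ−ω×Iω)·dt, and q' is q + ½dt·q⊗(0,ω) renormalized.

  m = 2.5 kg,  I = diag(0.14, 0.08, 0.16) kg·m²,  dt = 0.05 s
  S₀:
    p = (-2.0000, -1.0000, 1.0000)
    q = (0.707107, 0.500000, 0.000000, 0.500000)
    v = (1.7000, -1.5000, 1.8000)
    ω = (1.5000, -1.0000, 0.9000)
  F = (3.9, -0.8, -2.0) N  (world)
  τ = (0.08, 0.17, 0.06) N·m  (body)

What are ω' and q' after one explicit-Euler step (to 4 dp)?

gyro term ω×Iω = (-0.0720, -0.0270, 0.0900)
angular accel α = (1.0857, 2.4625, -0.1875)
ω + α·dt = (1.5543, -0.8769, 0.8906)
2q̇ = q⊗(0,ω) = (-1.2000000, 1.5606605, -0.4071070, 0.1363963)
q' = normalize(q + ½dt·q⊗(0,ω)) = (0.6762, 0.5383, -0.0102, 0.5028)

ω' = (1.5543, -0.8769, 0.8906)
q' = (0.6762, 0.5383, -0.0102, 0.5028)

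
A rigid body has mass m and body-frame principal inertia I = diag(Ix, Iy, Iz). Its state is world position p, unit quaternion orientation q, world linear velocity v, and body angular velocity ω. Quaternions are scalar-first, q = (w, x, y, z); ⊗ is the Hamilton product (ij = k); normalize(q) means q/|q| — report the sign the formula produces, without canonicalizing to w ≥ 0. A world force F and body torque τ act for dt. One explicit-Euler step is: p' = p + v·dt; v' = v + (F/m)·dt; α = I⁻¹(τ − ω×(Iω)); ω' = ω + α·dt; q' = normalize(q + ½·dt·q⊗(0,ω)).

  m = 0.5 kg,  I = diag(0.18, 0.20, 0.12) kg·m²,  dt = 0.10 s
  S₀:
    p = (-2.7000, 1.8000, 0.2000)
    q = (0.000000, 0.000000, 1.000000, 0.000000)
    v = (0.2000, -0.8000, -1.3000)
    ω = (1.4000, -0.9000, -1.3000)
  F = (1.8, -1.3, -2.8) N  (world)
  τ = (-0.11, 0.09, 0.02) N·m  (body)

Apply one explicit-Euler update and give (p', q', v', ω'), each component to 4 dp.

linear accel F/m = (3.6000, -2.6000, -5.6000)
new position p' = (-2.6800, 1.7200, 0.0700)
v + (F/m)dt = (0.5600, -1.0600, -1.8600)
α = I⁻¹(τ − ω×Iω) = (-0.0911, 0.9960, 0.3767)
ω + α·dt = (1.3909, -0.8004, -1.2623)
2q̇ = q⊗(0,ω) = (0.9000000, -1.3000000, 0.0000000, -1.4000000)
updated quaternion q' = (0.0448, -0.0646, 0.9945, -0.0696)

p' = (-2.6800, 1.7200, 0.0700)
q' = (0.0448, -0.0646, 0.9945, -0.0696)
v' = (0.5600, -1.0600, -1.8600)
ω' = (1.3909, -0.8004, -1.2623)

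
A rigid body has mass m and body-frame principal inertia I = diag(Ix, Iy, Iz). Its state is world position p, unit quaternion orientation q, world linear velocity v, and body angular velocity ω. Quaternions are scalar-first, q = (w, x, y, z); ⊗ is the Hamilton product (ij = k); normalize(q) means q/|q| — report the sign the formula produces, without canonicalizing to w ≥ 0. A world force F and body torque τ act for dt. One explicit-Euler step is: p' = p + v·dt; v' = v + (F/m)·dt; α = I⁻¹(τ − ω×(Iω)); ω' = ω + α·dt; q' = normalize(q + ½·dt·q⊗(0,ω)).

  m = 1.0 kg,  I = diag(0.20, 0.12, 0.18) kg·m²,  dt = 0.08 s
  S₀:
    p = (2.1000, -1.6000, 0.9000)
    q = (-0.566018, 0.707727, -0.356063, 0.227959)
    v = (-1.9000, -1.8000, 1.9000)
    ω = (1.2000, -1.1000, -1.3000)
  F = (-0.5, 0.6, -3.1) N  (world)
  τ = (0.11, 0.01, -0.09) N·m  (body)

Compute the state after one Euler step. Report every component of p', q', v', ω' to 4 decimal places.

a = F/m = (-0.5000, 0.6000, -3.1000)
p' = p + v·dt = (1.9480, -1.7440, 1.0520)
new velocity v' = (-1.9400, -1.7520, 1.6520)
ω×(Iω) gyroscopic = (0.0858, -0.0312, 0.1056)
(τ − ω×Iω)/I = (0.1210, 0.3433, -1.0867)
ω + α·dt = (1.2097, -1.0725, -1.3869)
q⊗(0,ω) = (-0.9445950, 0.0344152, 1.8162157, 0.3845993)
updated quaternion q' = (-0.6017, 0.7067, -0.2824, 0.2425)

p' = (1.9480, -1.7440, 1.0520)
q' = (-0.6017, 0.7067, -0.2824, 0.2425)
v' = (-1.9400, -1.7520, 1.6520)
ω' = (1.2097, -1.0725, -1.3869)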